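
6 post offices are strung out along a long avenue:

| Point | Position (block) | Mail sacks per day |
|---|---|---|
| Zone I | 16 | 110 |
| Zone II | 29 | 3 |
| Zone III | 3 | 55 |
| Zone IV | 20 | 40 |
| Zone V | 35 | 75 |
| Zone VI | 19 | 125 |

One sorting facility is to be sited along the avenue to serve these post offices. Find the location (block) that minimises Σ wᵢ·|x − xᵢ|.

For a sum of weighted absolute distances on a line, the optimum is the weighted median (not the mean). Total weight W = 408; half-weight = 204.
Sort by position and accumulate weight:
  block 3 (Zone III, w=55) → cum 55
  block 16 (Zone I, w=110) → cum 165
  block 19 (Zone VI, w=125) → cum 290  ≥ 204 → median here
  block 20 (Zone IV, w=40) → cum 330
  block 29 (Zone II, w=3) → cum 333
  block 35 (Zone V, w=75) → cum 408
Optimal location: block 19.

x = 19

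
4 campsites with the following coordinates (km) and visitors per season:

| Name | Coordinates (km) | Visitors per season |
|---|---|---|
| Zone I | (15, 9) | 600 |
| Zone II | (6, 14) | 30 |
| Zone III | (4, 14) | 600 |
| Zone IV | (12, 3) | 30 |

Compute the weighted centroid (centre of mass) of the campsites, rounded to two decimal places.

The minimiser of Σwᵢ‖p−pᵢ‖² is the weighted centroid p* = (Σwᵢpᵢ)/(Σwᵢ).
Σwᵢ = 1260.
Σwᵢxᵢ = 600·15 + 30·6 + 600·4 + 30·12 = 11940.
Σwᵢyᵢ = 600·9 + 30·14 + 600·14 + 30·3 = 14310.
x* = 11940/1260 = 9.48, y* = 14310/1260 = 11.36.

(9.48, 11.36)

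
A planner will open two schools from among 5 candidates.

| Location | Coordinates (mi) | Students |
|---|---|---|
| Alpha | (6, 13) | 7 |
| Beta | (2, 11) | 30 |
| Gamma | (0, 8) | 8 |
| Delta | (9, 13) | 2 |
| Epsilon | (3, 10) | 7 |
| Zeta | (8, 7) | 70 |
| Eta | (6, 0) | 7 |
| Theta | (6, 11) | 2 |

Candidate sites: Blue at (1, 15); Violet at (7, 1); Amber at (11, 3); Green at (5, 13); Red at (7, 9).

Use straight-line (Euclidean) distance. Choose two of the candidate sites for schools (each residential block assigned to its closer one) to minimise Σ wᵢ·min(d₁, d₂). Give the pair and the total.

{Green, Red}, total 429.4

Evaluate every pair (each demand assigned to the nearer of the two):
  {Green, Red}: total = 429.4
  {Violet, Red}: total = 455.7
  {Blue, Red}: total = 471.3
  {Amber, Red}: total = 486.6
  {Amber, Green}: total = 600.3
  {Violet, Green}: total = 645.1
  {Blue, Amber}: total = 675.8
  {Blue, Violet}: total = 720.6
  {Blue, Green}: total = 770.3
  {Violet, Amber}: total = 961.0
Best pair: {Green, Red} with total 429.4.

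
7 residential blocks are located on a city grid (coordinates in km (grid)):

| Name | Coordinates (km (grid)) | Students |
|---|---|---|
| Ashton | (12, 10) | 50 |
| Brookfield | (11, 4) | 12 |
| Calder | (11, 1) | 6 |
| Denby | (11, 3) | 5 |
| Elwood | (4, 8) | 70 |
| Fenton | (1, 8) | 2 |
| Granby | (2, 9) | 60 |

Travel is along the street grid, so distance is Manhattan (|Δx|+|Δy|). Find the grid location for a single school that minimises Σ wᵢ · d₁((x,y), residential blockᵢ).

(4, 9)

Manhattan distance separates: Σwᵢ(|x−xᵢ|+|y−yᵢ|) = Σwᵢ|x−xᵢ| + Σwᵢ|y−yᵢ|, so x and y are optimised independently as 1-D weighted medians.
Total weight W = 205; half = 102.5.
x-coordinate, sorted with cumulative weight:
  x=1 (Fenton, w=2) cum 2
  x=2 (Granby, w=60) cum 62
  x=4 (Elwood, w=70) cum 132  ← median
  x=11 (Brookfield, w=12) cum 144
  x=11 (Calder, w=6) cum 150
  x=11 (Denby, w=5) cum 155
  x=12 (Ashton, w=50) cum 205
⇒ x* = 4
y-coordinate, sorted with cumulative weight:
  y=1 (Calder, w=6) cum 6
  y=3 (Denby, w=5) cum 11
  y=4 (Brookfield, w=12) cum 23
  y=8 (Elwood, w=70) cum 93
  y=8 (Fenton, w=2) cum 95
  y=9 (Granby, w=60) cum 155  ← median
  y=10 (Ashton, w=50) cum 205
⇒ y* = 9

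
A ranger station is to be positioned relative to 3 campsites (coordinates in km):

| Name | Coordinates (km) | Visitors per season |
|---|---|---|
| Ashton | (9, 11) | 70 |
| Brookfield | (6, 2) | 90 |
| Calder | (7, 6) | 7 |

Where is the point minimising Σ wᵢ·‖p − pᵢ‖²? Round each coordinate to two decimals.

The minimiser of Σwᵢ‖p−pᵢ‖² is the weighted centroid p* = (Σwᵢpᵢ)/(Σwᵢ).
Σwᵢ = 167.
Σwᵢxᵢ = 70·9 + 90·6 + 7·7 = 1219.
Σwᵢyᵢ = 70·11 + 90·2 + 7·6 = 992.
x* = 1219/167 = 7.30, y* = 992/167 = 5.94.

(7.30, 5.94)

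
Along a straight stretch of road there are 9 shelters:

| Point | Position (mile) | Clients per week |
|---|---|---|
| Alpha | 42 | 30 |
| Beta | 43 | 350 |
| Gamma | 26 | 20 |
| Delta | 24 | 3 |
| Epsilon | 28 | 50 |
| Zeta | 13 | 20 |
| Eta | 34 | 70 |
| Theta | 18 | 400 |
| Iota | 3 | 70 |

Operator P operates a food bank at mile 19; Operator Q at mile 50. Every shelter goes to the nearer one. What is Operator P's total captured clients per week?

The indifferent point is the midpoint (19+50)/2 = 34.5; shelters left of it (closer to Operator P at 19) go to Operator P, those right go to Operator Q.
  Iota at 3 (w=70) → Operator P
  Zeta at 13 (w=20) → Operator P
  Theta at 18 (w=400) → Operator P
  Delta at 24 (w=3) → Operator P
  Gamma at 26 (w=20) → Operator P
  Epsilon at 28 (w=50) → Operator P
  Eta at 34 (w=70) → Operator P
  Alpha at 42 (w=30) → Operator Q
  Beta at 43 (w=350) → Operator Q
Operator P captures 633; Operator Q captures 380.

633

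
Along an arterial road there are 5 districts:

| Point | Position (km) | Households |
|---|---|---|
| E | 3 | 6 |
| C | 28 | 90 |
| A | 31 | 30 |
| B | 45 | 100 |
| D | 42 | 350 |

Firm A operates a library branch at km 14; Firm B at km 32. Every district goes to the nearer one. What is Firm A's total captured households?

The indifferent point is the midpoint (14+32)/2 = 23; districts left of it (closer to Firm A at 14) go to Firm A, those right go to Firm B.
  E at 3 (w=6) → Firm A
  C at 28 (w=90) → Firm B
  A at 31 (w=30) → Firm B
  D at 42 (w=350) → Firm B
  B at 45 (w=100) → Firm B
Firm A captures 6; Firm B captures 570.

6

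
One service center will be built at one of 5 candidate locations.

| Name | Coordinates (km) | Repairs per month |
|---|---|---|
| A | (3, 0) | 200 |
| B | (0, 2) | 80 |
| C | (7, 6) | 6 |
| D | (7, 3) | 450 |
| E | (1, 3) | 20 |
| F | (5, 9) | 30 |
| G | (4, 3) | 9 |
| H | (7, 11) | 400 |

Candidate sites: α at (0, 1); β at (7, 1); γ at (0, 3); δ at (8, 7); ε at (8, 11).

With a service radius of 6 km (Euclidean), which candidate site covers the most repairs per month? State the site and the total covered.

Coverage radius r = 6 km; a point is covered iff (Δx)²+(Δy)² ≤ 6² = 36.
  α (0, 1): covers {A, B, E, G} → 309
  β (7, 1): covers {A, C, D, G} → 665
  γ (0, 3): covers {A, B, E, G} → 309
  δ (8, 7): covers {C, D, F, G, H} → 895
  ε (8, 11): covers {C, F, H} → 436
Maximum coverage at δ: 895 repairs per month.

δ, covering 895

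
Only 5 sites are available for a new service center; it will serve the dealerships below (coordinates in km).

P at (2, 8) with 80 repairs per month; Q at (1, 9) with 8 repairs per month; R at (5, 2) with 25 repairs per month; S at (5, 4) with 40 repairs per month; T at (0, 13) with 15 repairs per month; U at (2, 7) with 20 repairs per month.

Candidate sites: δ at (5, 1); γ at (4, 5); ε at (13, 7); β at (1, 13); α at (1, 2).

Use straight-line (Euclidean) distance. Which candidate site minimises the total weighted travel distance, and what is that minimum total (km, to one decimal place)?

γ, total 654.8 km

Total weighted distance at each candidate:
  δ (5, 1): total = 1155.0
  γ (4, 5): total = 654.8
  ε (13, 7): total = 1993.3
  β (1, 13): total = 1263.1
  α (1, 2): total = 1089.2
Minimum is at γ with total 654.8 km.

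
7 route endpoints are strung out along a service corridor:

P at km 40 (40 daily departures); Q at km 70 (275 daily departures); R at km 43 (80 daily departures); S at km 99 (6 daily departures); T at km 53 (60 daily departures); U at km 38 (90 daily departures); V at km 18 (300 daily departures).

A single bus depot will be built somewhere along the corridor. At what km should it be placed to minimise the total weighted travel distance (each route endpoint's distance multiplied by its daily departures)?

x = 40

For a sum of weighted absolute distances on a line, the optimum is the weighted median (not the mean). Total weight W = 851; half-weight = 425.5.
Sort by position and accumulate weight:
  km 18 (V, w=300) → cum 300
  km 38 (U, w=90) → cum 390
  km 40 (P, w=40) → cum 430  ≥ 425.5 → median here
  km 43 (R, w=80) → cum 510
  km 53 (T, w=60) → cum 570
  km 70 (Q, w=275) → cum 845
  km 99 (S, w=6) → cum 851
Optimal location: km 40.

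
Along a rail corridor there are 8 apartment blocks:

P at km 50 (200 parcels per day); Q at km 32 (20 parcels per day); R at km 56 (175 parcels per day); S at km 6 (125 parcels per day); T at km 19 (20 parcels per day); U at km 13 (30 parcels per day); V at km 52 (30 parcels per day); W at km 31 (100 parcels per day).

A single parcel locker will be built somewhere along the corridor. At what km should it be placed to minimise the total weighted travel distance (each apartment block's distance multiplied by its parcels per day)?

For a sum of weighted absolute distances on a line, the optimum is the weighted median (not the mean). Total weight W = 700; half-weight = 350.
Sort by position and accumulate weight:
  km 6 (S, w=125) → cum 125
  km 13 (U, w=30) → cum 155
  km 19 (T, w=20) → cum 175
  km 31 (W, w=100) → cum 275
  km 32 (Q, w=20) → cum 295
  km 50 (P, w=200) → cum 495  ≥ 350 → median here
  km 52 (V, w=30) → cum 525
  km 56 (R, w=175) → cum 700
Optimal location: km 50.

x = 50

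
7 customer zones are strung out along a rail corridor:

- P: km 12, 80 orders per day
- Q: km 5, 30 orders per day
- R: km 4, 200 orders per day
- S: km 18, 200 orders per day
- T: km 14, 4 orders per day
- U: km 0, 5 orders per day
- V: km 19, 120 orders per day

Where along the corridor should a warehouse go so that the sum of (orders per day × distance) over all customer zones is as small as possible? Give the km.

x = 18

For a sum of weighted absolute distances on a line, the optimum is the weighted median (not the mean). Total weight W = 639; half-weight = 319.5.
Sort by position and accumulate weight:
  km 0 (U, w=5) → cum 5
  km 4 (R, w=200) → cum 205
  km 5 (Q, w=30) → cum 235
  km 12 (P, w=80) → cum 315
  km 14 (T, w=4) → cum 319
  km 18 (S, w=200) → cum 519  ≥ 319.5 → median here
  km 19 (V, w=120) → cum 639
Optimal location: km 18.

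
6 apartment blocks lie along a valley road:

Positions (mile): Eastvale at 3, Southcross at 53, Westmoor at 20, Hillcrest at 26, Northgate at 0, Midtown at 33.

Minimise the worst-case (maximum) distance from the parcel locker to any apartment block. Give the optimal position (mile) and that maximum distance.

The 1-center on a line is the midpoint of the two extreme points: leftmost at 0, rightmost at 53.
Optimal location = (0 + 53)/2 = 26.5; maximum distance = (53 − 0)/2 = 26.5.

location 26.5, max distance 26.5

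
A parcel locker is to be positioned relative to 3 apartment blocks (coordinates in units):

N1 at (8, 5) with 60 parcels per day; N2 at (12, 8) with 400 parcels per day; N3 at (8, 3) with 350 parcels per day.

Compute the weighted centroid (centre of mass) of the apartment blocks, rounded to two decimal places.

(9.98, 5.62)

The minimiser of Σwᵢ‖p−pᵢ‖² is the weighted centroid p* = (Σwᵢpᵢ)/(Σwᵢ).
Σwᵢ = 810.
Σwᵢxᵢ = 60·8 + 400·12 + 350·8 = 8080.
Σwᵢyᵢ = 60·5 + 400·8 + 350·3 = 4550.
x* = 8080/810 = 9.98, y* = 4550/810 = 5.62.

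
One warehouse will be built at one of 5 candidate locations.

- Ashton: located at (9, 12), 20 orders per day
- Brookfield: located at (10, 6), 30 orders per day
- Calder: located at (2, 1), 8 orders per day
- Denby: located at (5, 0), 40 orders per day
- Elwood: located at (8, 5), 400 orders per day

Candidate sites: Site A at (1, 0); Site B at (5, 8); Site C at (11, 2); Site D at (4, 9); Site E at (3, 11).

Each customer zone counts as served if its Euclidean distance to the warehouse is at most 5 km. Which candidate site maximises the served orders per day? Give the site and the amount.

Coverage radius r = 5 km; a point is covered iff (Δx)²+(Δy)² ≤ 5² = 25.
  Site A (1, 0): covers {Calder, Denby} → 48
  Site B (5, 8): covers {Elwood} → 400
  Site C (11, 2): covers {Brookfield, Elwood} → 430
  Site D (4, 9): covers {none} → 0
  Site E (3, 11): covers {none} → 0
Maximum coverage at Site C: 430 orders per day.

Site C, covering 430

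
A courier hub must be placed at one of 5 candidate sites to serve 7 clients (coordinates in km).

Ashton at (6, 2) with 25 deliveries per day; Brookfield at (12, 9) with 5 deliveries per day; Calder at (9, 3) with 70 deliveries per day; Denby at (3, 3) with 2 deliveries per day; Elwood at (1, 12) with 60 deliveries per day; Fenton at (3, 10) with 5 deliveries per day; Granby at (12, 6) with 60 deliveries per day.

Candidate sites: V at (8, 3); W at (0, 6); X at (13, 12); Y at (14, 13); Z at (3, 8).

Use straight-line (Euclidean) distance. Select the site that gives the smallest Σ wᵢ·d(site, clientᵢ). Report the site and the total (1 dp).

V, total 1199.1 km

Total weighted distance at each candidate:
  V (8, 3): total = 1199.1
  W (0, 6): total = 2024.7
  X (13, 12): total = 2173.3
  Y (14, 13): total = 2450.9
  Z (3, 8): total = 1601.2
Minimum is at V with total 1199.1 km.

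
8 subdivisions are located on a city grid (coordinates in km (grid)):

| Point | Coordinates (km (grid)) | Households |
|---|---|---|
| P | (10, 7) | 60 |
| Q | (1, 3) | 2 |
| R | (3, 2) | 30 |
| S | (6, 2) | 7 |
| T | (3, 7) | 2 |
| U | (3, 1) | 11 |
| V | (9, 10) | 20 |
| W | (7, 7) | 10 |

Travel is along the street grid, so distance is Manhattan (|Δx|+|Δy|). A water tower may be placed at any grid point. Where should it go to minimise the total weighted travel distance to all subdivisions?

(9, 7)

Manhattan distance separates: Σwᵢ(|x−xᵢ|+|y−yᵢ|) = Σwᵢ|x−xᵢ| + Σwᵢ|y−yᵢ|, so x and y are optimised independently as 1-D weighted medians.
Total weight W = 142; half = 71.
x-coordinate, sorted with cumulative weight:
  x=1 (Q, w=2) cum 2
  x=3 (R, w=30) cum 32
  x=3 (T, w=2) cum 34
  x=3 (U, w=11) cum 45
  x=6 (S, w=7) cum 52
  x=7 (W, w=10) cum 62
  x=9 (V, w=20) cum 82  ← median
  x=10 (P, w=60) cum 142
⇒ x* = 9
y-coordinate, sorted with cumulative weight:
  y=1 (U, w=11) cum 11
  y=2 (R, w=30) cum 41
  y=2 (S, w=7) cum 48
  y=3 (Q, w=2) cum 50
  y=7 (P, w=60) cum 110  ← median
  y=7 (T, w=2) cum 112
  y=7 (W, w=10) cum 122
  y=10 (V, w=20) cum 142
⇒ y* = 7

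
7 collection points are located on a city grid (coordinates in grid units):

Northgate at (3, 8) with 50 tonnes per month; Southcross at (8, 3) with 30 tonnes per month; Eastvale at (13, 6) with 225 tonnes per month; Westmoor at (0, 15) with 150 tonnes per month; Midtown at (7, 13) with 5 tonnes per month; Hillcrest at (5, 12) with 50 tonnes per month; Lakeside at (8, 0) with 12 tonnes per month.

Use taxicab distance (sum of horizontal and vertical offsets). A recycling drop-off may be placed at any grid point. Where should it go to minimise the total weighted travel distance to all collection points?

(8, 6)

Manhattan distance separates: Σwᵢ(|x−xᵢ|+|y−yᵢ|) = Σwᵢ|x−xᵢ| + Σwᵢ|y−yᵢ|, so x and y are optimised independently as 1-D weighted medians.
Total weight W = 522; half = 261.
x-coordinate, sorted with cumulative weight:
  x=0 (Westmoor, w=150) cum 150
  x=3 (Northgate, w=50) cum 200
  x=5 (Hillcrest, w=50) cum 250
  x=7 (Midtown, w=5) cum 255
  x=8 (Southcross, w=30) cum 285  ← median
  x=8 (Lakeside, w=12) cum 297
  x=13 (Eastvale, w=225) cum 522
⇒ x* = 8
y-coordinate, sorted with cumulative weight:
  y=0 (Lakeside, w=12) cum 12
  y=3 (Southcross, w=30) cum 42
  y=6 (Eastvale, w=225) cum 267  ← median
  y=8 (Northgate, w=50) cum 317
  y=12 (Hillcrest, w=50) cum 367
  y=13 (Midtown, w=5) cum 372
  y=15 (Westmoor, w=150) cum 522
⇒ y* = 6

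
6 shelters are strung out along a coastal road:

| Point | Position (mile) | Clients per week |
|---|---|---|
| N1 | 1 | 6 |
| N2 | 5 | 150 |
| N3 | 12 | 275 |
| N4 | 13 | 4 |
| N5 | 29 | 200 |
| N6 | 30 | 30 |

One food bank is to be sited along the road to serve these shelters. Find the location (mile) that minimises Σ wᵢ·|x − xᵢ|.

For a sum of weighted absolute distances on a line, the optimum is the weighted median (not the mean). Total weight W = 665; half-weight = 332.5.
Sort by position and accumulate weight:
  mile 1 (N1, w=6) → cum 6
  mile 5 (N2, w=150) → cum 156
  mile 12 (N3, w=275) → cum 431  ≥ 332.5 → median here
  mile 13 (N4, w=4) → cum 435
  mile 29 (N5, w=200) → cum 635
  mile 30 (N6, w=30) → cum 665
Optimal location: mile 12.

x = 12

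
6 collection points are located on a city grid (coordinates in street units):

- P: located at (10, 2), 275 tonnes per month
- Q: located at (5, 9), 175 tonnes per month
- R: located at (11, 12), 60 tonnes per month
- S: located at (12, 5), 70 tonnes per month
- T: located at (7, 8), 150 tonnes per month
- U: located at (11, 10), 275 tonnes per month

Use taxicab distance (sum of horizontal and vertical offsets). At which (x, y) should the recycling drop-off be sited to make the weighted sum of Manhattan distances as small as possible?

(10, 9)

Manhattan distance separates: Σwᵢ(|x−xᵢ|+|y−yᵢ|) = Σwᵢ|x−xᵢ| + Σwᵢ|y−yᵢ|, so x and y are optimised independently as 1-D weighted medians.
Total weight W = 1005; half = 502.5.
x-coordinate, sorted with cumulative weight:
  x=5 (Q, w=175) cum 175
  x=7 (T, w=150) cum 325
  x=10 (P, w=275) cum 600  ← median
  x=11 (R, w=60) cum 660
  x=11 (U, w=275) cum 935
  x=12 (S, w=70) cum 1005
⇒ x* = 10
y-coordinate, sorted with cumulative weight:
  y=2 (P, w=275) cum 275
  y=5 (S, w=70) cum 345
  y=8 (T, w=150) cum 495
  y=9 (Q, w=175) cum 670  ← median
  y=10 (U, w=275) cum 945
  y=12 (R, w=60) cum 1005
⇒ y* = 9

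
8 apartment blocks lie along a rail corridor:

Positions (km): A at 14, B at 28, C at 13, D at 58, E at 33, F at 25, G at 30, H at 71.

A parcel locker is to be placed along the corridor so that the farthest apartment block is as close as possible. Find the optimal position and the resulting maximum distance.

The 1-center on a line is the midpoint of the two extreme points: leftmost at 13, rightmost at 71.
Optimal location = (13 + 71)/2 = 42; maximum distance = (71 − 13)/2 = 29.

location 42, max distance 29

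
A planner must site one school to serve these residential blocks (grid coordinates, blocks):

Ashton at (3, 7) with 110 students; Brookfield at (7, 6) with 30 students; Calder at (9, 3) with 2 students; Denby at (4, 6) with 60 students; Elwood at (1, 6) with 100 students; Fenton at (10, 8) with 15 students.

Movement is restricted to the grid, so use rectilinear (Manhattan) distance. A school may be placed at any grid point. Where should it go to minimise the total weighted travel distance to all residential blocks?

(3, 6)

Manhattan distance separates: Σwᵢ(|x−xᵢ|+|y−yᵢ|) = Σwᵢ|x−xᵢ| + Σwᵢ|y−yᵢ|, so x and y are optimised independently as 1-D weighted medians.
Total weight W = 317; half = 158.5.
x-coordinate, sorted with cumulative weight:
  x=1 (Elwood, w=100) cum 100
  x=3 (Ashton, w=110) cum 210  ← median
  x=4 (Denby, w=60) cum 270
  x=7 (Brookfield, w=30) cum 300
  x=9 (Calder, w=2) cum 302
  x=10 (Fenton, w=15) cum 317
⇒ x* = 3
y-coordinate, sorted with cumulative weight:
  y=3 (Calder, w=2) cum 2
  y=6 (Brookfield, w=30) cum 32
  y=6 (Denby, w=60) cum 92
  y=6 (Elwood, w=100) cum 192  ← median
  y=7 (Ashton, w=110) cum 302
  y=8 (Fenton, w=15) cum 317
⇒ y* = 6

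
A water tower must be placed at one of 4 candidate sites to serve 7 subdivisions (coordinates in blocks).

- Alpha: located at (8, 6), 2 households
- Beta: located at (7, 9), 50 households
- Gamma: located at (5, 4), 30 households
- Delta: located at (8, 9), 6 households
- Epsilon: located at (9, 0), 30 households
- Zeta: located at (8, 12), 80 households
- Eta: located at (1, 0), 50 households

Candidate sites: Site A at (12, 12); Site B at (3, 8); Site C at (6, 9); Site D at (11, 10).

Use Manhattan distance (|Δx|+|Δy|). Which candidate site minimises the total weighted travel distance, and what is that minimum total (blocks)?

Site C, total 1712 blocks

Total weighted distance at each candidate:
  Site A (12, 12): total = 2832
  Site B (3, 8): total = 2120
  Site C (6, 9): total = 1712
  Site D (11, 10): total = 2408
Minimum is at Site C with total 1712 blocks.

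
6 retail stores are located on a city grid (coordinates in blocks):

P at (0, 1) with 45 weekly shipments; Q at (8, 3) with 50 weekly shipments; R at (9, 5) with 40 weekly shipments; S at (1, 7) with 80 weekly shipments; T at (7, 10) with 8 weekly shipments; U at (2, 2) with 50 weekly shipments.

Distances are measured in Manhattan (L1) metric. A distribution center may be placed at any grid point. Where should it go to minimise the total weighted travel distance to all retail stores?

Manhattan distance separates: Σwᵢ(|x−xᵢ|+|y−yᵢ|) = Σwᵢ|x−xᵢ| + Σwᵢ|y−yᵢ|, so x and y are optimised independently as 1-D weighted medians.
Total weight W = 273; half = 136.5.
x-coordinate, sorted with cumulative weight:
  x=0 (P, w=45) cum 45
  x=1 (S, w=80) cum 125
  x=2 (U, w=50) cum 175  ← median
  x=7 (T, w=8) cum 183
  x=8 (Q, w=50) cum 233
  x=9 (R, w=40) cum 273
⇒ x* = 2
y-coordinate, sorted with cumulative weight:
  y=1 (P, w=45) cum 45
  y=2 (U, w=50) cum 95
  y=3 (Q, w=50) cum 145  ← median
  y=5 (R, w=40) cum 185
  y=7 (S, w=80) cum 265
  y=10 (T, w=8) cum 273
⇒ y* = 3

(2, 3)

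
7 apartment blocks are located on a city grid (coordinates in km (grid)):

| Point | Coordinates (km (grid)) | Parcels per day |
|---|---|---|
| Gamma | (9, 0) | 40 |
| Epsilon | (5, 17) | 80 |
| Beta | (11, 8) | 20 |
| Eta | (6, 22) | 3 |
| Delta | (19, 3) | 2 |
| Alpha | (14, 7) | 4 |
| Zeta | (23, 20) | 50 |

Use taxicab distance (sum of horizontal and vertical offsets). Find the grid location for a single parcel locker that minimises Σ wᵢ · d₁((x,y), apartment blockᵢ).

Manhattan distance separates: Σwᵢ(|x−xᵢ|+|y−yᵢ|) = Σwᵢ|x−xᵢ| + Σwᵢ|y−yᵢ|, so x and y are optimised independently as 1-D weighted medians.
Total weight W = 199; half = 99.5.
x-coordinate, sorted with cumulative weight:
  x=5 (Epsilon, w=80) cum 80
  x=6 (Eta, w=3) cum 83
  x=9 (Gamma, w=40) cum 123  ← median
  x=11 (Beta, w=20) cum 143
  x=14 (Alpha, w=4) cum 147
  x=19 (Delta, w=2) cum 149
  x=23 (Zeta, w=50) cum 199
⇒ x* = 9
y-coordinate, sorted with cumulative weight:
  y=0 (Gamma, w=40) cum 40
  y=3 (Delta, w=2) cum 42
  y=7 (Alpha, w=4) cum 46
  y=8 (Beta, w=20) cum 66
  y=17 (Epsilon, w=80) cum 146  ← median
  y=20 (Zeta, w=50) cum 196
  y=22 (Eta, w=3) cum 199
⇒ y* = 17

(9, 17)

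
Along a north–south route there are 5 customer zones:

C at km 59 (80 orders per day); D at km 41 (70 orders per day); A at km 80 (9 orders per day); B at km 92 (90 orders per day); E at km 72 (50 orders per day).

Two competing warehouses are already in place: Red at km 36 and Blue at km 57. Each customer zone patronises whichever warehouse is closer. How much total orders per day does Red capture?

The indifferent point is the midpoint (36+57)/2 = 46.5; customer zones left of it (closer to Red at 36) go to Red, those right go to Blue.
  D at 41 (w=70) → Red
  C at 59 (w=80) → Blue
  E at 72 (w=50) → Blue
  A at 80 (w=9) → Blue
  B at 92 (w=90) → Blue
Red captures 70; Blue captures 229.

70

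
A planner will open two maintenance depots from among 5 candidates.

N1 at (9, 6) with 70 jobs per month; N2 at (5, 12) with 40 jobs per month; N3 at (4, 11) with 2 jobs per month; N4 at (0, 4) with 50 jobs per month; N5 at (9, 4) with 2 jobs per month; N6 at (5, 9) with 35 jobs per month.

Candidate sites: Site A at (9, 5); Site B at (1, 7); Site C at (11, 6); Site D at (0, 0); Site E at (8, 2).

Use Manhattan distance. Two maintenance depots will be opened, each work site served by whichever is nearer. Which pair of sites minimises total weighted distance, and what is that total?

Evaluate every pair (each demand assigned to the nearer of the two):
  {Site A, Site B}: total = 856
  {Site B, Site C}: total = 932
  {Site A, Site D}: total = 1014
  {Site B, Site E}: total = 1140
  {Site C, Site D}: total = 1167
  {Site A, Site C}: total = 1314
  {Site A, Site E}: total = 1314
  {Site B, Site D}: total = 1436
  {Site D, Site E}: total = 1452
  {Site C, Site E}: total = 1465
Best pair: {Site A, Site B} with total 856.

{Site A, Site B}, total 856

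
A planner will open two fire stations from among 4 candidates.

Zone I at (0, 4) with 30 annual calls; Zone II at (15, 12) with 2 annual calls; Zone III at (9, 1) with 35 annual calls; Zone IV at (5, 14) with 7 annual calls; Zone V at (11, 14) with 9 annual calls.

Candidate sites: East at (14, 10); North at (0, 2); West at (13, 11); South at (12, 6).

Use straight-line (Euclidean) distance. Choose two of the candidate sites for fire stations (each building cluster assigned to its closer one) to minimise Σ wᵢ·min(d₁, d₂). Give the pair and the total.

Evaluate every pair (each demand assigned to the nearer of the two):
  {North, South}: total = 424.5
  {North, West}: total = 473.7
  {East, North}: total = 495.4
  {West, South}: total = 665.8
  {East, South}: total = 687.5
  {East, West}: total = 900.0
Best pair: {North, South} with total 424.5.

{North, South}, total 424.5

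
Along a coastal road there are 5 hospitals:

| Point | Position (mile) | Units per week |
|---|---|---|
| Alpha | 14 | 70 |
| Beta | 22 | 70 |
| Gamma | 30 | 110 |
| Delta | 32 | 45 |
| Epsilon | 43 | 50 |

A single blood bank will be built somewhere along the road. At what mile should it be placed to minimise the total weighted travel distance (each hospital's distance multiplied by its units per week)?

For a sum of weighted absolute distances on a line, the optimum is the weighted median (not the mean). Total weight W = 345; half-weight = 172.5.
Sort by position and accumulate weight:
  mile 14 (Alpha, w=70) → cum 70
  mile 22 (Beta, w=70) → cum 140
  mile 30 (Gamma, w=110) → cum 250  ≥ 172.5 → median here
  mile 32 (Delta, w=45) → cum 295
  mile 43 (Epsilon, w=50) → cum 345
Optimal location: mile 30.

x = 30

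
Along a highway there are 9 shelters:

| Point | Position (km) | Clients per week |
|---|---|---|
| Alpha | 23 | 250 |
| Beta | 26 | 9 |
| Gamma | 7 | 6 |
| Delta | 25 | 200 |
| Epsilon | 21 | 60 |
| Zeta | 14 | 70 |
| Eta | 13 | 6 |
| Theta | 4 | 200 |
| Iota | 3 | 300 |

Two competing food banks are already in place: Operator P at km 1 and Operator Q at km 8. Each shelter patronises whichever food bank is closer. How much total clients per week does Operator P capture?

500

The indifferent point is the midpoint (1+8)/2 = 4.5; shelters left of it (closer to Operator P at 1) go to Operator P, those right go to Operator Q.
  Iota at 3 (w=300) → Operator P
  Theta at 4 (w=200) → Operator P
  Gamma at 7 (w=6) → Operator Q
  Eta at 13 (w=6) → Operator Q
  Zeta at 14 (w=70) → Operator Q
  Epsilon at 21 (w=60) → Operator Q
  Alpha at 23 (w=250) → Operator Q
  Delta at 25 (w=200) → Operator Q
  Beta at 26 (w=9) → Operator Q
Operator P captures 500; Operator Q captures 601.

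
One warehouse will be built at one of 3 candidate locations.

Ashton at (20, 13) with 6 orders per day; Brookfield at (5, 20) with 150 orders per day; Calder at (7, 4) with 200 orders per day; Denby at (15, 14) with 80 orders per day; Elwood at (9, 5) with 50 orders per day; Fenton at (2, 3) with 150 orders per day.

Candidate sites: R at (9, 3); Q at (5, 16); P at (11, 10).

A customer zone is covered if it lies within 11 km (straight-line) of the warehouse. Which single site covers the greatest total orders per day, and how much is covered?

R, covering 400

Coverage radius r = 11 km; a point is covered iff (Δx)²+(Δy)² ≤ 11² = 121.
  R (9, 3): covers {Calder, Elwood, Fenton} → 400
  Q (5, 16): covers {Brookfield, Denby} → 230
  P (11, 10): covers {Ashton, Calder, Denby, Elwood} → 336
Maximum coverage at R: 400 orders per day.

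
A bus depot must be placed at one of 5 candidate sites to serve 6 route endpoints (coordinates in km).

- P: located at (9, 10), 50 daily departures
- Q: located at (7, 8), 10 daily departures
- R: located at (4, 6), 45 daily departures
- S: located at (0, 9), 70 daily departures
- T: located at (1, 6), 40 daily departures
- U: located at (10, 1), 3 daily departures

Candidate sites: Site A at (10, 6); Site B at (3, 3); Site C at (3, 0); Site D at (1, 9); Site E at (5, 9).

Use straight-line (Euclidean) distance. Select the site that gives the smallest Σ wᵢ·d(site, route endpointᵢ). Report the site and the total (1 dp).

Total weighted distance at each candidate:
  Site A (10, 6): total = 1618.0
  Site B (3, 3): total = 1302.9
  Site C (3, 0): total = 1884.5
  Site D (1, 9): total = 881.0
  Site E (5, 9): total = 949.1
Minimum is at Site D with total 881.0 km.

Site D, total 881.0 km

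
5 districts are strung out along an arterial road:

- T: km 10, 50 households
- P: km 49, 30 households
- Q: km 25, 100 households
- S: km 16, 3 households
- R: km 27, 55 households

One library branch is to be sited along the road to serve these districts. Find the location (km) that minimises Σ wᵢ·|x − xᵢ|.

For a sum of weighted absolute distances on a line, the optimum is the weighted median (not the mean). Total weight W = 238; half-weight = 119.
Sort by position and accumulate weight:
  km 10 (T, w=50) → cum 50
  km 16 (S, w=3) → cum 53
  km 25 (Q, w=100) → cum 153  ≥ 119 → median here
  km 27 (R, w=55) → cum 208
  km 49 (P, w=30) → cum 238
Optimal location: km 25.

x = 25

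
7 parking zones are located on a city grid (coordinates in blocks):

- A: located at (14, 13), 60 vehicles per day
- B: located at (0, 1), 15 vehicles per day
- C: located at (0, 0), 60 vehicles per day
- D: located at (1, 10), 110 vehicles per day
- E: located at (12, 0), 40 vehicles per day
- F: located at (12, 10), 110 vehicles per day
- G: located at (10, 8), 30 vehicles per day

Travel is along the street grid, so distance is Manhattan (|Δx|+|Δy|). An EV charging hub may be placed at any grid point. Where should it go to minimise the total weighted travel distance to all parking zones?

Manhattan distance separates: Σwᵢ(|x−xᵢ|+|y−yᵢ|) = Σwᵢ|x−xᵢ| + Σwᵢ|y−yᵢ|, so x and y are optimised independently as 1-D weighted medians.
Total weight W = 425; half = 212.5.
x-coordinate, sorted with cumulative weight:
  x=0 (B, w=15) cum 15
  x=0 (C, w=60) cum 75
  x=1 (D, w=110) cum 185
  x=10 (G, w=30) cum 215  ← median
  x=12 (E, w=40) cum 255
  x=12 (F, w=110) cum 365
  x=14 (A, w=60) cum 425
⇒ x* = 10
y-coordinate, sorted with cumulative weight:
  y=0 (C, w=60) cum 60
  y=0 (E, w=40) cum 100
  y=1 (B, w=15) cum 115
  y=8 (G, w=30) cum 145
  y=10 (D, w=110) cum 255  ← median
  y=10 (F, w=110) cum 365
  y=13 (A, w=60) cum 425
⇒ y* = 10

(10, 10)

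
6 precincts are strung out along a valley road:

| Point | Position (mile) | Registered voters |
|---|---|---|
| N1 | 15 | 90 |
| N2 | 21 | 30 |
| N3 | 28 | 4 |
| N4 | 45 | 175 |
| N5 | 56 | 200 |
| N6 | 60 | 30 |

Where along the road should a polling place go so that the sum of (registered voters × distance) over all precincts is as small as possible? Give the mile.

For a sum of weighted absolute distances on a line, the optimum is the weighted median (not the mean). Total weight W = 529; half-weight = 264.5.
Sort by position and accumulate weight:
  mile 15 (N1, w=90) → cum 90
  mile 21 (N2, w=30) → cum 120
  mile 28 (N3, w=4) → cum 124
  mile 45 (N4, w=175) → cum 299  ≥ 264.5 → median here
  mile 56 (N5, w=200) → cum 499
  mile 60 (N6, w=30) → cum 529
Optimal location: mile 45.

x = 45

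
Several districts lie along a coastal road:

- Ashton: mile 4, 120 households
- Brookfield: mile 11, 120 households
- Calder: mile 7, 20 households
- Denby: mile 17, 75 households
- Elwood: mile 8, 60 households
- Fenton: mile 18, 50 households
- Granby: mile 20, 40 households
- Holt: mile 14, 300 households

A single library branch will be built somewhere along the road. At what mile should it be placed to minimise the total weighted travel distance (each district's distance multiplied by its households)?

x = 14

For a sum of weighted absolute distances on a line, the optimum is the weighted median (not the mean). Total weight W = 785; half-weight = 392.5.
Sort by position and accumulate weight:
  mile 4 (Ashton, w=120) → cum 120
  mile 7 (Calder, w=20) → cum 140
  mile 8 (Elwood, w=60) → cum 200
  mile 11 (Brookfield, w=120) → cum 320
  mile 14 (Holt, w=300) → cum 620  ≥ 392.5 → median here
  mile 17 (Denby, w=75) → cum 695
  mile 18 (Fenton, w=50) → cum 745
  mile 20 (Granby, w=40) → cum 785
Optimal location: mile 14.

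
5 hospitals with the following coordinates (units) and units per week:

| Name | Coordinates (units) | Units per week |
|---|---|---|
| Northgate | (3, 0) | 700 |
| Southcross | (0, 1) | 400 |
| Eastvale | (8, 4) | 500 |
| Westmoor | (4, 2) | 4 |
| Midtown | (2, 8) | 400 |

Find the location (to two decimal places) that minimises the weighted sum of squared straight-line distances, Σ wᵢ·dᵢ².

The minimiser of Σwᵢ‖p−pᵢ‖² is the weighted centroid p* = (Σwᵢpᵢ)/(Σwᵢ).
Σwᵢ = 2004.
Σwᵢxᵢ = 700·3 + 400·0 + 500·8 + 4·4 + 400·2 = 6916.
Σwᵢyᵢ = 700·0 + 400·1 + 500·4 + 4·2 + 400·8 = 5608.
x* = 6916/2004 = 3.45, y* = 5608/2004 = 2.80.

(3.45, 2.80)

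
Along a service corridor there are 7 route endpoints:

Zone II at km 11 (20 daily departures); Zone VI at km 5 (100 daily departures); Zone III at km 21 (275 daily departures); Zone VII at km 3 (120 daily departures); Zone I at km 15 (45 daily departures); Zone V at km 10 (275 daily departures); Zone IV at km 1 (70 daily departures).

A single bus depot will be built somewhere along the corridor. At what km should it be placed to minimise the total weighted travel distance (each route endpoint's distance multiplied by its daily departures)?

x = 10

For a sum of weighted absolute distances on a line, the optimum is the weighted median (not the mean). Total weight W = 905; half-weight = 452.5.
Sort by position and accumulate weight:
  km 1 (Zone IV, w=70) → cum 70
  km 3 (Zone VII, w=120) → cum 190
  km 5 (Zone VI, w=100) → cum 290
  km 10 (Zone V, w=275) → cum 565  ≥ 452.5 → median here
  km 11 (Zone II, w=20) → cum 585
  km 15 (Zone I, w=45) → cum 630
  km 21 (Zone III, w=275) → cum 905
Optimal location: km 10.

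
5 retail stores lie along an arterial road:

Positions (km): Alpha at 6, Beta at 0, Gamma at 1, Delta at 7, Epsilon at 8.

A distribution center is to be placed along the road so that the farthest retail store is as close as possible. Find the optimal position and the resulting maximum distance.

location 4, max distance 4

The 1-center on a line is the midpoint of the two extreme points: leftmost at 0, rightmost at 8.
Optimal location = (0 + 8)/2 = 4; maximum distance = (8 − 0)/2 = 4.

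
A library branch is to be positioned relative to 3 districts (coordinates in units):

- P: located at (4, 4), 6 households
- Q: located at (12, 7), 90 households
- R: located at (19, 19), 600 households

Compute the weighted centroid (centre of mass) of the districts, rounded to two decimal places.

(17.97, 17.32)

The minimiser of Σwᵢ‖p−pᵢ‖² is the weighted centroid p* = (Σwᵢpᵢ)/(Σwᵢ).
Σwᵢ = 696.
Σwᵢxᵢ = 6·4 + 90·12 + 600·19 = 12504.
Σwᵢyᵢ = 6·4 + 90·7 + 600·19 = 12054.
x* = 12504/696 = 17.97, y* = 12054/696 = 17.32.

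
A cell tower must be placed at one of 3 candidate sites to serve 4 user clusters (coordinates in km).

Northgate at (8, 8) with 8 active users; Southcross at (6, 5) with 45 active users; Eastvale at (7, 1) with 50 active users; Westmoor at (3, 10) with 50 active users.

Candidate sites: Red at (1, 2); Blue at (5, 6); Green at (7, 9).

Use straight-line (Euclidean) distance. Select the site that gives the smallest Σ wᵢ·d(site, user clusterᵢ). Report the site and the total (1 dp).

Blue, total 585.3 km

Total weighted distance at each candidate:
  Red (1, 2): total = 1052.6
  Blue (5, 6): total = 585.3
  Green (7, 9): total = 803.0
Minimum is at Blue with total 585.3 km.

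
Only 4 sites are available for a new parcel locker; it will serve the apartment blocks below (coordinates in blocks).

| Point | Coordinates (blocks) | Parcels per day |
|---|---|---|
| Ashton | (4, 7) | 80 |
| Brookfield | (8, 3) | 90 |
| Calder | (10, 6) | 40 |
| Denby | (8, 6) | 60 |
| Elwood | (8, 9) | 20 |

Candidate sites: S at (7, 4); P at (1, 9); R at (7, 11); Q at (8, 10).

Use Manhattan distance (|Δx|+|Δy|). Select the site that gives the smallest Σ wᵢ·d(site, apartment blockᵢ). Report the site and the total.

Total weighted distance at each candidate:
  S (7, 4): total = 1160
  P (1, 9): total = 2790
  R (7, 11): total = 2110
  Q (8, 10): total = 1690
Minimum is at S with total 1160 blocks.

S, total 1160 blocks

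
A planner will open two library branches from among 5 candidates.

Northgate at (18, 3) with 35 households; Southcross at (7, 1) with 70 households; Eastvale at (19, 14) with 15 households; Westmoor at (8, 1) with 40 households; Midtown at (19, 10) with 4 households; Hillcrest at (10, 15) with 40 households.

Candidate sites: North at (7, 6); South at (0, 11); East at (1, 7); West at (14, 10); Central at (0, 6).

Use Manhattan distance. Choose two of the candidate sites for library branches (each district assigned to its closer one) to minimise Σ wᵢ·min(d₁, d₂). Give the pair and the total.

{North, West}, total 1490

Evaluate every pair (each demand assigned to the nearer of the two):
  {North, West}: total = 1490
  {North, South}: total = 1924
  {North, East}: total = 1924
  {North, Central}: total = 1924
  {East, West}: total = 2260
  {West, Central}: total = 2260
  {South, West}: total = 2620
  {South, East}: total = 3065
  {South, Central}: total = 3065
  {East, Central}: total = 3234
Best pair: {North, West} with total 1490.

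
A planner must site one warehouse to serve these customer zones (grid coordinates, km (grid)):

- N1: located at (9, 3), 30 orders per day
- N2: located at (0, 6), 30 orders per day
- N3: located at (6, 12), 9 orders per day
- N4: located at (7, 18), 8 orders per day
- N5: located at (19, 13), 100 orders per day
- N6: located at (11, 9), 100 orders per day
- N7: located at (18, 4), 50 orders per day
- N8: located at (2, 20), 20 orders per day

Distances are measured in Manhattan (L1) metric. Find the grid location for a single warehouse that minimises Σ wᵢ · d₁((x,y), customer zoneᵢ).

(11, 9)

Manhattan distance separates: Σwᵢ(|x−xᵢ|+|y−yᵢ|) = Σwᵢ|x−xᵢ| + Σwᵢ|y−yᵢ|, so x and y are optimised independently as 1-D weighted medians.
Total weight W = 347; half = 173.5.
x-coordinate, sorted with cumulative weight:
  x=0 (N2, w=30) cum 30
  x=2 (N8, w=20) cum 50
  x=6 (N3, w=9) cum 59
  x=7 (N4, w=8) cum 67
  x=9 (N1, w=30) cum 97
  x=11 (N6, w=100) cum 197  ← median
  x=18 (N7, w=50) cum 247
  x=19 (N5, w=100) cum 347
⇒ x* = 11
y-coordinate, sorted with cumulative weight:
  y=3 (N1, w=30) cum 30
  y=4 (N7, w=50) cum 80
  y=6 (N2, w=30) cum 110
  y=9 (N6, w=100) cum 210  ← median
  y=12 (N3, w=9) cum 219
  y=13 (N5, w=100) cum 319
  y=18 (N4, w=8) cum 327
  y=20 (N8, w=20) cum 347
⇒ y* = 9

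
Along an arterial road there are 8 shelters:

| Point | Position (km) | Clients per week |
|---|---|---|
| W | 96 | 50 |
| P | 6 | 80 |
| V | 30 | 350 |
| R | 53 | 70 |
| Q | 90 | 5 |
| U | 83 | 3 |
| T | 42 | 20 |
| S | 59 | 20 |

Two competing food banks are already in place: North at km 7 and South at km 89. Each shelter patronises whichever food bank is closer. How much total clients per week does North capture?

450

The indifferent point is the midpoint (7+89)/2 = 48; shelters left of it (closer to North at 7) go to North, those right go to South.
  P at 6 (w=80) → North
  V at 30 (w=350) → North
  T at 42 (w=20) → North
  R at 53 (w=70) → South
  S at 59 (w=20) → South
  U at 83 (w=3) → South
  Q at 90 (w=5) → South
  W at 96 (w=50) → South
North captures 450; South captures 148.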